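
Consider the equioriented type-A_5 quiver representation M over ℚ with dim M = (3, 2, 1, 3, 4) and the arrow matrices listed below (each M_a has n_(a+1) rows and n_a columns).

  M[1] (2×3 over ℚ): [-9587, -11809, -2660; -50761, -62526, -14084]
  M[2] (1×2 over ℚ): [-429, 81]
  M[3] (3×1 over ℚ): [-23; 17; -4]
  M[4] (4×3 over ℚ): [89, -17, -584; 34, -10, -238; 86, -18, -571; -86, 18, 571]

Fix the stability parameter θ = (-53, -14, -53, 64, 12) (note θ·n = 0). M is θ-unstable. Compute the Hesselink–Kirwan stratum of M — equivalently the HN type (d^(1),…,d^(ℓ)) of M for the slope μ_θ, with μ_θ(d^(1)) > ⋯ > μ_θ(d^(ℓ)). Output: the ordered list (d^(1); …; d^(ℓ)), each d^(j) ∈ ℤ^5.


Via rank(M_{q-1}∘⋯∘M_p): M ≅ I[1,1], I[1,2], I[1,4], I[4,5]^2, I[5,5]^2.
μ_θ-semistable layers: μ^(1)=64; μ^(2)=38; μ^(3)=12; μ^(4)=-14; μ^(5)=-67/2; μ^(6)=-53

((0, 0, 0, 1, 0); (0, 0, 0, 2, 2); (0, 0, 0, 0, 2); (0, 1, 0, 0, 0); (0, 1, 1, 0, 0); (3, 0, 0, 0, 0))


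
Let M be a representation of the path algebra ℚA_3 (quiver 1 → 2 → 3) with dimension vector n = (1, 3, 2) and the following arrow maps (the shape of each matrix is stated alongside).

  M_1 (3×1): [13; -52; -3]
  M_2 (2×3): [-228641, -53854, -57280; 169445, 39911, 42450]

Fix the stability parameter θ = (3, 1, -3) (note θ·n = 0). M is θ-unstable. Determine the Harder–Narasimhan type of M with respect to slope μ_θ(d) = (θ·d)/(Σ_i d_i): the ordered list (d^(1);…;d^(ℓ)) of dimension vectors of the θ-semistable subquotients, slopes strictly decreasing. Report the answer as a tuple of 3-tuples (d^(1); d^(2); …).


Barcode: M ≅ I[1,3], I[2,2], I[2,3]. HN layers by μ_θ (3 steps, strictly decreasing):
  μ^(1)=1; μ^(2)=1/3; μ^(3)=-1

((0, 1, 0); (1, 1, 1); (0, 1, 1))


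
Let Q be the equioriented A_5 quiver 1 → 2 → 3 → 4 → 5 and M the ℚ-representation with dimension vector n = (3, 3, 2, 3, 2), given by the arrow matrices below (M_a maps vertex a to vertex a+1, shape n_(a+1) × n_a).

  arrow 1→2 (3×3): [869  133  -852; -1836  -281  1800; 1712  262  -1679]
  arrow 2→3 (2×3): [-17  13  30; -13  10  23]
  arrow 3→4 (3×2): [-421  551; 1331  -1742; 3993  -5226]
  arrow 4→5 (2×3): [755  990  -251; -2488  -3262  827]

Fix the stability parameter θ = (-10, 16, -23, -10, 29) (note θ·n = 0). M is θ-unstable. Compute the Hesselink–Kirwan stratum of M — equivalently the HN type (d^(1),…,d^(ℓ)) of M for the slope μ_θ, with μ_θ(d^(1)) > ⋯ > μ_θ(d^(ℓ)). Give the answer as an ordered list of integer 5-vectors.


Interval decomposition of M: I[1,2], I[1,5]^2, I[4,4].
HN type (ℓ=4): μ^(1)=29; μ^(2)=16; μ^(3)=-17/3; μ^(4)=-10

((0, 0, 0, 0, 2); (0, 1, 0, 0, 0); (0, 2, 2, 2, 0); (3, 0, 0, 1, 0))


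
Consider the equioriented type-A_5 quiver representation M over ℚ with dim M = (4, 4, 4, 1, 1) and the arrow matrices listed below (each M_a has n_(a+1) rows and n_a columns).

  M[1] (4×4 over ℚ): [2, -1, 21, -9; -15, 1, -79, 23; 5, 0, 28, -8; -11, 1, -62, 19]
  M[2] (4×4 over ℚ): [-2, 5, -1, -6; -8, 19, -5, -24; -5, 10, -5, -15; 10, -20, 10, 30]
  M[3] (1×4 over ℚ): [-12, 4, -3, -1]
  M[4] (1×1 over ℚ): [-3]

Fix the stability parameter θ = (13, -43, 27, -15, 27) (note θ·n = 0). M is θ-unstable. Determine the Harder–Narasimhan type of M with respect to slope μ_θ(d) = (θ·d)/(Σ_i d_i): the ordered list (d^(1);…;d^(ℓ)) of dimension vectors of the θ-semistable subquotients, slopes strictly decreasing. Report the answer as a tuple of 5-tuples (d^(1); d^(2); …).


Via rank(M_{q-1}∘⋯∘M_p): M ≅ I[1,2]^2, I[1,3], I[1,5], I[3,3]^2.
μ_θ-semistable layers: μ^(1)=27; μ^(2)=6; μ^(3)=-15

((0, 0, 3, 0, 1); (0, 0, 1, 1, 0); (4, 4, 0, 0, 0))


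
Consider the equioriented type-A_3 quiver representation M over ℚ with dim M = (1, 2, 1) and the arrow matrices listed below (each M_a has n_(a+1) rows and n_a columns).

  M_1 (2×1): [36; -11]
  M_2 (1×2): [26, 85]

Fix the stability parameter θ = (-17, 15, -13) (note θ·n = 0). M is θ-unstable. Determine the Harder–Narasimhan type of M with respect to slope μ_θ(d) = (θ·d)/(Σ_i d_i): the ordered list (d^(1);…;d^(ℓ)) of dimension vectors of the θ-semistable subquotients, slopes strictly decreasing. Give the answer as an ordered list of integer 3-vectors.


Via rank(M_{q-1}∘⋯∘M_p): M ≅ I[1,3], I[2,2].
μ_θ-semistable layers: μ^(1)=15; μ^(2)=1; μ^(3)=-17

((0, 1, 0); (0, 1, 1); (1, 0, 0))


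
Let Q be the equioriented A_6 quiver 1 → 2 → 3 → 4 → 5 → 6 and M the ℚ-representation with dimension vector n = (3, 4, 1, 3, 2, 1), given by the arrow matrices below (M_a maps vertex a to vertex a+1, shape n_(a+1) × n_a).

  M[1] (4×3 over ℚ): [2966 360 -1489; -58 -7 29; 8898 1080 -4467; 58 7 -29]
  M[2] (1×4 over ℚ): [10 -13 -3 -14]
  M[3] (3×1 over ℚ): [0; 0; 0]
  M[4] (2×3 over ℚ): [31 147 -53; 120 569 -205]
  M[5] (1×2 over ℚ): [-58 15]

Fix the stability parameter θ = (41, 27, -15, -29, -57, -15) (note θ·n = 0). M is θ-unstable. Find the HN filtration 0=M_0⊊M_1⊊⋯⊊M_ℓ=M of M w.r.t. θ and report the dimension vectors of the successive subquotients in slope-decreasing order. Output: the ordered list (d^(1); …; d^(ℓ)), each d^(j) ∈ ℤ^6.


Barcode: M ≅ I[1,1], I[1,2], I[1,3], I[2,2]^2, I[4,4], I[4,5], I[4,6]. HN layers by μ_θ (7 steps, strictly decreasing):
  μ^(1)=41; μ^(2)=34; μ^(3)=27; μ^(4)=53/3; μ^(5)=-15; μ^(6)=-29; μ^(7)=-43

((1, 0, 0, 0, 0, 0); (1, 1, 0, 0, 0, 0); (0, 2, 0, 0, 0, 0); (1, 1, 1, 0, 0, 0); (0, 0, 0, 0, 0, 1); (0, 0, 0, 1, 0, 0); (0, 0, 0, 2, 2, 0))


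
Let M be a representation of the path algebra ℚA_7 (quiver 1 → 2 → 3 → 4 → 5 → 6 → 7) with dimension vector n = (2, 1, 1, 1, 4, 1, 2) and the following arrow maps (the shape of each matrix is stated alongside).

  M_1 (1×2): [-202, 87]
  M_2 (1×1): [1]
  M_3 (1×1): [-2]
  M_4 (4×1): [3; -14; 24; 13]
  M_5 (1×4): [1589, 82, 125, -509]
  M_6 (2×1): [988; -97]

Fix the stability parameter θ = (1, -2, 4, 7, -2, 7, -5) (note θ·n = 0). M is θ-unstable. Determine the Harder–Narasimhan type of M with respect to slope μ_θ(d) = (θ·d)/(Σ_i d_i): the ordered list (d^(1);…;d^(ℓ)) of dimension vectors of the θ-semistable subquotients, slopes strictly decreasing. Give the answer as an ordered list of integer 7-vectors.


Barcode: M ≅ I[1,1], I[1,7], I[5,5]^3, I[7,7]. HN layers by μ_θ (5 steps, strictly decreasing):
  μ^(1)=11/5; μ^(2)=1; μ^(3)=-1/2; μ^(4)=-2; μ^(5)=-5

((0, 0, 1, 1, 1, 1, 1); (1, 0, 0, 0, 0, 0, 0); (1, 1, 0, 0, 0, 0, 0); (0, 0, 0, 0, 3, 0, 0); (0, 0, 0, 0, 0, 0, 1))


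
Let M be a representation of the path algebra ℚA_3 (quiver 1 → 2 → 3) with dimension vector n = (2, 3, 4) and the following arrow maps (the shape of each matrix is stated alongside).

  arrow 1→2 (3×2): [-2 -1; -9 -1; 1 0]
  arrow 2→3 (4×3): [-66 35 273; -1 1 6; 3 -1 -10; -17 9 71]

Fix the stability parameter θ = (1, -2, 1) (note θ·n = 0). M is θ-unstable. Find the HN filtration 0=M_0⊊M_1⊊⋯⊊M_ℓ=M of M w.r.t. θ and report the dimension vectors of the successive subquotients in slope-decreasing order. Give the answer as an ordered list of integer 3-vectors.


Barcode: M ≅ I[1,3]^2, I[2,3], I[3,3]. HN layers by μ_θ (3 steps, strictly decreasing):
  μ^(1)=1; μ^(2)=-1/2; μ^(3)=-2

((0, 0, 4); (2, 2, 0); (0, 1, 0))


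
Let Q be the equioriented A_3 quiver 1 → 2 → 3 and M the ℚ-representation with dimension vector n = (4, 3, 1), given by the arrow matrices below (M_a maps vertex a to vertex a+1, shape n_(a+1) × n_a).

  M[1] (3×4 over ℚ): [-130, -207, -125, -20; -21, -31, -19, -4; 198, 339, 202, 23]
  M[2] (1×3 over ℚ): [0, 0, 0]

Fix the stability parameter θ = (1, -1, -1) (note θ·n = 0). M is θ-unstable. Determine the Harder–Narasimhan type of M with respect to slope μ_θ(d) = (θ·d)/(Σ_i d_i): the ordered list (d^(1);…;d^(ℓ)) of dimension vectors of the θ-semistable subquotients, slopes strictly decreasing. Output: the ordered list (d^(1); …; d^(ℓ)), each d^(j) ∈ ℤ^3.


Interval decomposition of M: I[1,1], I[1,2]^3, I[3,3].
HN type (ℓ=3): μ^(1)=1; μ^(2)=0; μ^(3)=-1

((1, 0, 0); (3, 3, 0); (0, 0, 1))


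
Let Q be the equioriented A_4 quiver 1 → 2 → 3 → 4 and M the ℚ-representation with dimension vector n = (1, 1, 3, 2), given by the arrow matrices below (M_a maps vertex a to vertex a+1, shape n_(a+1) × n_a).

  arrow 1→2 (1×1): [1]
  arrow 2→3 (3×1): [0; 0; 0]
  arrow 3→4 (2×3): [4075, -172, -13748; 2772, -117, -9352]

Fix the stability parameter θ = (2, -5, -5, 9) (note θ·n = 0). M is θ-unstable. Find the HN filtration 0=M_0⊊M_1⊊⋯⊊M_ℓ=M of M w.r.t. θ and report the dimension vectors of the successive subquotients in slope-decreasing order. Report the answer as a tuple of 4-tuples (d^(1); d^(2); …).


Interval decomposition of M: I[1,2], I[3,3], I[3,4]^2.
HN type (ℓ=3): μ^(1)=9; μ^(2)=-3/2; μ^(3)=-5

((0, 0, 0, 2); (1, 1, 0, 0); (0, 0, 3, 0))


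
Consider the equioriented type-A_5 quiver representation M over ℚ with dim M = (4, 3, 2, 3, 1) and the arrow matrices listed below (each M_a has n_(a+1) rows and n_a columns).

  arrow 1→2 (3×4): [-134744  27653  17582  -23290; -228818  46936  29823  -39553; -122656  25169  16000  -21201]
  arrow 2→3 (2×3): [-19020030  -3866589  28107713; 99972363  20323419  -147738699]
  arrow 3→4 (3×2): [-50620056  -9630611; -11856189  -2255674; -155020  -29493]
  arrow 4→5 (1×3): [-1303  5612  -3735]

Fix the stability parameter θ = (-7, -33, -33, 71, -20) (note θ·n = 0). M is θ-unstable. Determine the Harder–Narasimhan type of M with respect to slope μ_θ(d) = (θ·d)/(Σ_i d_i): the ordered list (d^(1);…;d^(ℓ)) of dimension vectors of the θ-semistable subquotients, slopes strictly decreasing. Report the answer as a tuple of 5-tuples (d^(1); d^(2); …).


Interval decomposition of M: I[1,1], I[1,2], I[1,4]^2, I[4,5].
HN type (ℓ=5): μ^(1)=71; μ^(2)=51/2; μ^(3)=-7; μ^(4)=-20; μ^(5)=-73/3

((0, 0, 0, 2, 0); (0, 0, 0, 1, 1); (1, 0, 0, 0, 0); (1, 1, 0, 0, 0); (2, 2, 2, 0, 0))


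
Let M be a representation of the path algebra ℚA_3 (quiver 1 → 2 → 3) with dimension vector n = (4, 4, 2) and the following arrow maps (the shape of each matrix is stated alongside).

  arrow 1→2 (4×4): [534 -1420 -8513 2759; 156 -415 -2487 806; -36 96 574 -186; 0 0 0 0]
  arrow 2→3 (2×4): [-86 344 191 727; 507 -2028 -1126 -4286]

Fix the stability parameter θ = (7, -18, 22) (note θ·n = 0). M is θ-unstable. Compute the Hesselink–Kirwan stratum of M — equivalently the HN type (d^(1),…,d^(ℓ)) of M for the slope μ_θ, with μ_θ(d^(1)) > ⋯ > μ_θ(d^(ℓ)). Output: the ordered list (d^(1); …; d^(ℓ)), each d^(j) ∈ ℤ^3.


Interval decomposition of M: I[1,1]^2, I[1,2], I[1,3], I[2,2], I[2,3].
HN type (ℓ=4): μ^(1)=22; μ^(2)=7; μ^(3)=-11/2; μ^(4)=-18

((0, 0, 2); (2, 0, 0); (2, 2, 0); (0, 2, 0))


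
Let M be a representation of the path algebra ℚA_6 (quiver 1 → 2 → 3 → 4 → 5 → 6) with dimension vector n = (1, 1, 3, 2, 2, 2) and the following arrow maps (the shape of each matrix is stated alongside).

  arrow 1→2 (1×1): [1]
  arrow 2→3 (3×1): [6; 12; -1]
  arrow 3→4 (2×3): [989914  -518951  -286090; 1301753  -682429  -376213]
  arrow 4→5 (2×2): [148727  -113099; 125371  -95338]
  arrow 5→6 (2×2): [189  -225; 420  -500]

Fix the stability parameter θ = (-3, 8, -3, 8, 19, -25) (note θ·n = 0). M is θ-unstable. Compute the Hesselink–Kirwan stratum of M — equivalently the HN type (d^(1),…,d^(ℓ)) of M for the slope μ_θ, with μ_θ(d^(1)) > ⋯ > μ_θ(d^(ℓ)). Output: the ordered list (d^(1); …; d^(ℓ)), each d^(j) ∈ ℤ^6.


Via rank(M_{q-1}∘⋯∘M_p): M ≅ I[1,6], I[3,3], I[3,5], I[6,6].
μ_θ-semistable layers: μ^(1)=19; μ^(2)=8; μ^(3)=7/5; μ^(4)=-3; μ^(5)=-25

((0, 0, 0, 0, 1, 0); (0, 0, 0, 1, 0, 0); (0, 1, 1, 1, 1, 1); (1, 0, 2, 0, 0, 0); (0, 0, 0, 0, 0, 1))


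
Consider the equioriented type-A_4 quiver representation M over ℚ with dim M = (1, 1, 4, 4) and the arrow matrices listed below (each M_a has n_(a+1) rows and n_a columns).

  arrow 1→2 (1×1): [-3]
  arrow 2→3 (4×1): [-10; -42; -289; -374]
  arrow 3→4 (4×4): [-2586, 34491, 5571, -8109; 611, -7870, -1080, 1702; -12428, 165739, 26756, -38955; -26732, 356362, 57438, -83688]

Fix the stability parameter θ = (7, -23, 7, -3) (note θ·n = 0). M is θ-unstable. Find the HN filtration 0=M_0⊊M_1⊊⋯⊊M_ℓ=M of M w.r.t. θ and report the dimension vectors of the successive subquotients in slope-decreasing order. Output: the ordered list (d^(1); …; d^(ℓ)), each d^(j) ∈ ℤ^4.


Barcode: M ≅ I[1,4], I[3,4]^3. HN layers by μ_θ (2 steps, strictly decreasing):
  μ^(1)=2; μ^(2)=-8

((0, 0, 4, 4); (1, 1, 0, 0))


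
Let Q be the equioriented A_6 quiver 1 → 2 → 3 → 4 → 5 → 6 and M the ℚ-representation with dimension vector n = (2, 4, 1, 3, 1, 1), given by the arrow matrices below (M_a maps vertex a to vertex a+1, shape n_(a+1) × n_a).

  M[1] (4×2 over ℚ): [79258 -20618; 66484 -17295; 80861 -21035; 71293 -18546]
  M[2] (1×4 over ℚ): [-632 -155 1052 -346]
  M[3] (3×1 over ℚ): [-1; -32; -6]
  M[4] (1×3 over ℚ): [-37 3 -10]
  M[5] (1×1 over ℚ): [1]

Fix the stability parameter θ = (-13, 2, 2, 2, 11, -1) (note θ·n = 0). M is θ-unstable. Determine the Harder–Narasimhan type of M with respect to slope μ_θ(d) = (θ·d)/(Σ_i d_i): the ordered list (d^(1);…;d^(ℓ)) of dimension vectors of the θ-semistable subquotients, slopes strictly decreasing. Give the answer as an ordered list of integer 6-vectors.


Interval decomposition of M: I[1,2], I[1,6], I[2,2]^2, I[4,4]^2.
HN type (ℓ=3): μ^(1)=5; μ^(2)=2; μ^(3)=-13

((0, 0, 0, 0, 1, 1); (0, 4, 1, 3, 0, 0); (2, 0, 0, 0, 0, 0))


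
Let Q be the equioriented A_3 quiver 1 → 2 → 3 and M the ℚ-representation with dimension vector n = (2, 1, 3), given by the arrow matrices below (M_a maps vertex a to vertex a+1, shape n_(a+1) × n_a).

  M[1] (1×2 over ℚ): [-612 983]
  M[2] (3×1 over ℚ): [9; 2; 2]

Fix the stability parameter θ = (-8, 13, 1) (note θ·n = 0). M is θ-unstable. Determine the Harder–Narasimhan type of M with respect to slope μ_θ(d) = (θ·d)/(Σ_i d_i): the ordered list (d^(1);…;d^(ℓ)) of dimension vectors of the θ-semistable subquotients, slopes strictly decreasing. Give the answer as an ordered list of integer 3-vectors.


Interval decomposition of M: I[1,1], I[1,3], I[3,3]^2.
HN type (ℓ=3): μ^(1)=7; μ^(2)=1; μ^(3)=-8

((0, 1, 1); (0, 0, 2); (2, 0, 0))


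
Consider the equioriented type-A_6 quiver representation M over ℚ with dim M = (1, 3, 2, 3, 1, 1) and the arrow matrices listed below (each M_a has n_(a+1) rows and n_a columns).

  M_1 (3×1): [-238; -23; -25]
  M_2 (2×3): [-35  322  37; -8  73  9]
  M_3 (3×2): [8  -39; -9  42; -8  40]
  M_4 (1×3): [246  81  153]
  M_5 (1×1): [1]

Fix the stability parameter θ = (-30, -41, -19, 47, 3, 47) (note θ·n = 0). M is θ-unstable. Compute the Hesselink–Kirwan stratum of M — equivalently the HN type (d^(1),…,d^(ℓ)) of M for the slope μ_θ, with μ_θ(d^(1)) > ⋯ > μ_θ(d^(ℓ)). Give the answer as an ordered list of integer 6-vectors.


Barcode: M ≅ I[1,6], I[2,2], I[2,4], I[4,4]. HN layers by μ_θ (5 steps, strictly decreasing):
  μ^(1)=47; μ^(2)=25; μ^(3)=-19; μ^(4)=-71/2; μ^(5)=-41

((0, 0, 0, 2, 0, 1); (0, 0, 0, 1, 1, 0); (0, 0, 2, 0, 0, 0); (1, 1, 0, 0, 0, 0); (0, 2, 0, 0, 0, 0))


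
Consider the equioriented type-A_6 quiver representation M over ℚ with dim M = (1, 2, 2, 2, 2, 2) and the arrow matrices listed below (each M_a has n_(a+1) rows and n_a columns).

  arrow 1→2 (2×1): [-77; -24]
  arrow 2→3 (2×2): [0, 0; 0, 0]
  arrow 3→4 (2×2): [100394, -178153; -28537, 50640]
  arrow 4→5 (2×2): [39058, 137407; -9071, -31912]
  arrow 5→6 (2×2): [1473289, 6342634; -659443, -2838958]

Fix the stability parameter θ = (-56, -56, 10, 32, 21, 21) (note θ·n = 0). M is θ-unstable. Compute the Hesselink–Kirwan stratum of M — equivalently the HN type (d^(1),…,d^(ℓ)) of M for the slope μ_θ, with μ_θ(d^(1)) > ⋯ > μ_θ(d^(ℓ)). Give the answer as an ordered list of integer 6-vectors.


Via rank(M_{q-1}∘⋯∘M_p): M ≅ I[1,2], I[2,2], I[3,5], I[3,6], I[6,6].
μ_θ-semistable layers: μ^(1)=53/2; μ^(2)=74/3; μ^(3)=21; μ^(4)=10; μ^(5)=-56

((0, 0, 0, 1, 1, 0); (0, 0, 0, 1, 1, 1); (0, 0, 0, 0, 0, 1); (0, 0, 2, 0, 0, 0); (1, 2, 0, 0, 0, 0))


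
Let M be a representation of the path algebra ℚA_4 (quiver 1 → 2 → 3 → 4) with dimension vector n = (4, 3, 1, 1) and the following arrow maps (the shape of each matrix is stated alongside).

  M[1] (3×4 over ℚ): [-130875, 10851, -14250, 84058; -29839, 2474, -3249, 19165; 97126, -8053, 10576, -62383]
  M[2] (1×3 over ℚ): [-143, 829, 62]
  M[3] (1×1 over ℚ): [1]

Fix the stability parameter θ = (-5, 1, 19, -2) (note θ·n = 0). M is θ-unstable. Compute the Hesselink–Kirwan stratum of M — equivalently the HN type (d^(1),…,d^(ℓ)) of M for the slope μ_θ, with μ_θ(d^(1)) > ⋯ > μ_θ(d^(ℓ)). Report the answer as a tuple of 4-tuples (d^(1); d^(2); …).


Interval decomposition of M: I[1,1], I[1,2]^2, I[1,4].
HN type (ℓ=3): μ^(1)=17/2; μ^(2)=1; μ^(3)=-5

((0, 0, 1, 1); (0, 3, 0, 0); (4, 0, 0, 0))


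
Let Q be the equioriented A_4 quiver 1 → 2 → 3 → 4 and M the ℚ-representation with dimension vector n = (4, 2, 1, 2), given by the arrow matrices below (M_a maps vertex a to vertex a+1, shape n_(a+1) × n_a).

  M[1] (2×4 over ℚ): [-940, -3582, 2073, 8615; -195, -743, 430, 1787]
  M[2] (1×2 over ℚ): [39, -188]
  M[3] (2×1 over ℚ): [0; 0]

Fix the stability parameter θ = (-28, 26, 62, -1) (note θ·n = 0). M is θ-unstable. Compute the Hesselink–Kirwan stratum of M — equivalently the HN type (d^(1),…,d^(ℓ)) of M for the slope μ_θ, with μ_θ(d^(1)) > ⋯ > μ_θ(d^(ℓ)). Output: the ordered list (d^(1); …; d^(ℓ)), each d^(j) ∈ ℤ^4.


Interval decomposition of M: I[1,1]^2, I[1,2], I[1,3], I[4,4]^2.
HN type (ℓ=4): μ^(1)=62; μ^(2)=26; μ^(3)=-1; μ^(4)=-28

((0, 0, 1, 0); (0, 2, 0, 0); (0, 0, 0, 2); (4, 0, 0, 0))


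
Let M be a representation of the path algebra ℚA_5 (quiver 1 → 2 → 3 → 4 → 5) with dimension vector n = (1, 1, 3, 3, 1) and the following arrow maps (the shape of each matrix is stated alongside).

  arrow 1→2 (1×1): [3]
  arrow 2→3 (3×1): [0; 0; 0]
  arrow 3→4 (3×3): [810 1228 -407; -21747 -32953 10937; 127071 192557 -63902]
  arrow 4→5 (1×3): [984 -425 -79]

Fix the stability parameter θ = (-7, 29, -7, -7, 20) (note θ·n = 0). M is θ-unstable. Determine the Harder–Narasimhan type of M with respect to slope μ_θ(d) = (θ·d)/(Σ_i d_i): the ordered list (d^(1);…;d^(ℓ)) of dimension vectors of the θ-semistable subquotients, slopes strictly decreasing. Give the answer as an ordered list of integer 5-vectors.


Interval decomposition of M: I[1,2], I[3,4]^2, I[3,5].
HN type (ℓ=3): μ^(1)=29; μ^(2)=20; μ^(3)=-7

((0, 1, 0, 0, 0); (0, 0, 0, 0, 1); (1, 0, 3, 3, 0))


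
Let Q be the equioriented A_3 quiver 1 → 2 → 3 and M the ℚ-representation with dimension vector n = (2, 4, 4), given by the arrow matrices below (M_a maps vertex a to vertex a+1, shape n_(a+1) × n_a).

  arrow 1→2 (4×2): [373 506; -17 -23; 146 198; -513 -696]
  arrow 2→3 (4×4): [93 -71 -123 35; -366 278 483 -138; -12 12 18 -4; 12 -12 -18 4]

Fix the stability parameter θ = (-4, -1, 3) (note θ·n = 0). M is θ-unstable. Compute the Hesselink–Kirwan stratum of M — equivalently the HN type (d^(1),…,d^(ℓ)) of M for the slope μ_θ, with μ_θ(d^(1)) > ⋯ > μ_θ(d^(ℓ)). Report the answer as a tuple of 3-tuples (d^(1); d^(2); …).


Barcode: M ≅ I[1,2], I[1,3], I[2,2], I[2,3], I[3,3]^2. HN layers by μ_θ (3 steps, strictly decreasing):
  μ^(1)=3; μ^(2)=-1; μ^(3)=-4

((0, 0, 4); (0, 4, 0); (2, 0, 0))


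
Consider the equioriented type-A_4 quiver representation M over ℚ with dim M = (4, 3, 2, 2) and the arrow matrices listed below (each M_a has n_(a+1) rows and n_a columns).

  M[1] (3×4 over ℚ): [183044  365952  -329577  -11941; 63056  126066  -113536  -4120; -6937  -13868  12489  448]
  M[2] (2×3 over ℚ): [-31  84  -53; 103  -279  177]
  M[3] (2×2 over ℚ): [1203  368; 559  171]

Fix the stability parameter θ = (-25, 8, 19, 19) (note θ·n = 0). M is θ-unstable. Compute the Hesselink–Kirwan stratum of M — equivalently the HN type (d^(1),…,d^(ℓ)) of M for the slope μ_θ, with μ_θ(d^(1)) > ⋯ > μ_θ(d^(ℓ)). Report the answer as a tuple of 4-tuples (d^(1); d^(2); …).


Barcode: M ≅ I[1,1], I[1,2], I[1,4]^2. HN layers by μ_θ (3 steps, strictly decreasing):
  μ^(1)=19; μ^(2)=8; μ^(3)=-25

((0, 0, 2, 2); (0, 3, 0, 0); (4, 0, 0, 0))


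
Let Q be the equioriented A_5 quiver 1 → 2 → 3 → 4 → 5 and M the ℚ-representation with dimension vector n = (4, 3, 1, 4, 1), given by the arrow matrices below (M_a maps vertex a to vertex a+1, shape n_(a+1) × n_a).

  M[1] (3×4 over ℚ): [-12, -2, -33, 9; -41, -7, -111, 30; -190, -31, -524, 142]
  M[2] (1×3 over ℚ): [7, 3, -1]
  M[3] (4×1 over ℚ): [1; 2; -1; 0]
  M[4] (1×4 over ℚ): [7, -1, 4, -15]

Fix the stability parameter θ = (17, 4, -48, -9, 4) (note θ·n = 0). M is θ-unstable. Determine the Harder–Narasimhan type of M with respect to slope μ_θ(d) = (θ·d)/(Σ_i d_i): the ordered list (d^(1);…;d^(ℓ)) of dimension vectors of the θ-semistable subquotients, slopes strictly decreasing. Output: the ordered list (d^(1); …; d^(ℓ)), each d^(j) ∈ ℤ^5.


Via rank(M_{q-1}∘⋯∘M_p): M ≅ I[1,1], I[1,2]^2, I[1,5], I[4,4]^3.
μ_θ-semistable layers: μ^(1)=17; μ^(2)=21/2; μ^(3)=4; μ^(4)=-9

((1, 0, 0, 0, 0); (2, 2, 0, 0, 0); (0, 0, 0, 0, 1); (1, 1, 1, 4, 0))


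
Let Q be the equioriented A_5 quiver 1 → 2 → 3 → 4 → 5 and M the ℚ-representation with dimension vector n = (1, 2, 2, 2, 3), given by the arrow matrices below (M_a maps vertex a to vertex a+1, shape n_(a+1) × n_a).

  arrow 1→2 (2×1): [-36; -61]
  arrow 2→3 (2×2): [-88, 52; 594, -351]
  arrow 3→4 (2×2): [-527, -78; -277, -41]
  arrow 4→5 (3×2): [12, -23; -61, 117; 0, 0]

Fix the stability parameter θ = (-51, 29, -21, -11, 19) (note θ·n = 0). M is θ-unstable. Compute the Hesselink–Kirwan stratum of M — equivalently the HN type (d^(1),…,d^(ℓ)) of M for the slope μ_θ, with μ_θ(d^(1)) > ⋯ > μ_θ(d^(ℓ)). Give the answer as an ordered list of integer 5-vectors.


Interval decomposition of M: I[1,5], I[2,2], I[3,5], I[5,5].
HN type (ℓ=6): μ^(1)=29; μ^(2)=19; μ^(3)=-1; μ^(4)=-11; μ^(5)=-21; μ^(6)=-51

((0, 1, 0, 0, 0); (0, 0, 0, 0, 3); (0, 1, 1, 1, 0); (0, 0, 0, 1, 0); (0, 0, 1, 0, 0); (1, 0, 0, 0, 0))


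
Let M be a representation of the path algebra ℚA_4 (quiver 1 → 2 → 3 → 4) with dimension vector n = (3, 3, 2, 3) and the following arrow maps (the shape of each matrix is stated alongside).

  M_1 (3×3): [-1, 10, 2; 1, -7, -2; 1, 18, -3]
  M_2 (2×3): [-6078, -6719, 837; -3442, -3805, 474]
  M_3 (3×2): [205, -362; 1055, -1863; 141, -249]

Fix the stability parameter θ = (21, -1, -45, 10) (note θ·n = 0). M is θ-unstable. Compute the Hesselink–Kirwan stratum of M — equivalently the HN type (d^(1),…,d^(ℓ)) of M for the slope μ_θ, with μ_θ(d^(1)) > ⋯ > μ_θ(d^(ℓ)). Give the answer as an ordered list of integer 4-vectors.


Interval decomposition of M: I[1,2], I[1,4]^2, I[4,4].
HN type (ℓ=2): μ^(1)=10; μ^(2)=-25/3

((1, 1, 0, 3); (2, 2, 2, 0))


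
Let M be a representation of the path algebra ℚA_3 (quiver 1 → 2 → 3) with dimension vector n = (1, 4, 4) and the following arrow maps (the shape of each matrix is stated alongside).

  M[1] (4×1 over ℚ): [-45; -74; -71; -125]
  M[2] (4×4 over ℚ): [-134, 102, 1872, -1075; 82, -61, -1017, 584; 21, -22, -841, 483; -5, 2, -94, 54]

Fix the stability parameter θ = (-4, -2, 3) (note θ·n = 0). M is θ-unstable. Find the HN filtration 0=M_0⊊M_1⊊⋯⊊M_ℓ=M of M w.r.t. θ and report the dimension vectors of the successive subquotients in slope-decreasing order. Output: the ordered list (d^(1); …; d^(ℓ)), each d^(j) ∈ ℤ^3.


Via rank(M_{q-1}∘⋯∘M_p): M ≅ I[1,3], I[2,3]^3.
μ_θ-semistable layers: μ^(1)=3; μ^(2)=-2; μ^(3)=-4

((0, 0, 4); (0, 4, 0); (1, 0, 0))


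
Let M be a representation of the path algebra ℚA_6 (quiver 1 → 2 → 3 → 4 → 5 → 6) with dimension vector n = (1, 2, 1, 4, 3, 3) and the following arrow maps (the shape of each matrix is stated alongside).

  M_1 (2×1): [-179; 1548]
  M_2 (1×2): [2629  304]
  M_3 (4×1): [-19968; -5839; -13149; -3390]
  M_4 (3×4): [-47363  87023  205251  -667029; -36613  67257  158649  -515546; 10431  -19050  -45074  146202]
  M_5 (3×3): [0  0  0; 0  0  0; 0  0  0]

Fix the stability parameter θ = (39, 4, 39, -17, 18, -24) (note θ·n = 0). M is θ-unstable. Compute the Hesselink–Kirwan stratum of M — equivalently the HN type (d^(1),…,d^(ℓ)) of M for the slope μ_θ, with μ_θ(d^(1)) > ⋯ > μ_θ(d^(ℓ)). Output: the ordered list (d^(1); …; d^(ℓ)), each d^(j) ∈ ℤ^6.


Via rank(M_{q-1}∘⋯∘M_p): M ≅ I[1,5], I[2,2], I[4,4], I[4,5]^2, I[6,6]^3.
μ_θ-semistable layers: μ^(1)=18; μ^(2)=65/4; μ^(3)=4; μ^(4)=-17; μ^(5)=-24

((0, 0, 0, 0, 3, 0); (1, 1, 1, 1, 0, 0); (0, 1, 0, 0, 0, 0); (0, 0, 0, 3, 0, 0); (0, 0, 0, 0, 0, 3))


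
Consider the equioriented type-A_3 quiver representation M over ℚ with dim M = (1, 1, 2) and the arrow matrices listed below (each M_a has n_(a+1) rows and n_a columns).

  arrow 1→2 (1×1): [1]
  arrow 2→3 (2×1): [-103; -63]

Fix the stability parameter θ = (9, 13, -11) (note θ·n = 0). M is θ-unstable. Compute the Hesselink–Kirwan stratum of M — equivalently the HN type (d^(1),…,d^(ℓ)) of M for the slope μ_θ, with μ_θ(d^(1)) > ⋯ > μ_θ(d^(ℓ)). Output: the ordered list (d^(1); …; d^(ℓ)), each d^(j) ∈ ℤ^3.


Via rank(M_{q-1}∘⋯∘M_p): M ≅ I[1,3], I[3,3].
μ_θ-semistable layers: μ^(1)=11/3; μ^(2)=-11

((1, 1, 1); (0, 0, 1))


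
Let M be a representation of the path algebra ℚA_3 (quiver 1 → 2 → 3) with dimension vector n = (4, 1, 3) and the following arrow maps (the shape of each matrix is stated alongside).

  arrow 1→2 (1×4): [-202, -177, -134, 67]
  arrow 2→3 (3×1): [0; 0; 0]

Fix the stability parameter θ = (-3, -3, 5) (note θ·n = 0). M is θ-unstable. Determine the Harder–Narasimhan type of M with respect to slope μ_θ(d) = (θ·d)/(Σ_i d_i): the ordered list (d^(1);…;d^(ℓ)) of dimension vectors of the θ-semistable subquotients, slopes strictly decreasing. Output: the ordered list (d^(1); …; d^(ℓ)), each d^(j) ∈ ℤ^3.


Via rank(M_{q-1}∘⋯∘M_p): M ≅ I[1,1]^3, I[1,2], I[3,3]^3.
μ_θ-semistable layers: μ^(1)=5; μ^(2)=-3

((0, 0, 3); (4, 1, 0))


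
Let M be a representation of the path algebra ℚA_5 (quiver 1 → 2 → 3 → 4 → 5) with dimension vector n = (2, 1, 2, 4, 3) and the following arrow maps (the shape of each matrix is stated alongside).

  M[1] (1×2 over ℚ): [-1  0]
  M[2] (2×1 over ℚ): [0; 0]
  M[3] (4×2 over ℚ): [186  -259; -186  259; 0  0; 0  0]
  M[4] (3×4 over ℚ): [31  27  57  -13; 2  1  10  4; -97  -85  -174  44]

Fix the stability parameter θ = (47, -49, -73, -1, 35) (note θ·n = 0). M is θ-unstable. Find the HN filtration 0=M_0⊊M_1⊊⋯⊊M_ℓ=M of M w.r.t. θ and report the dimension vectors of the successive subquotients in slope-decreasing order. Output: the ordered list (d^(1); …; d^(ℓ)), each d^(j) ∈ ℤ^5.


Interval decomposition of M: I[1,1], I[1,2], I[3,3], I[3,5], I[4,4], I[4,5]^2.
HN type (ℓ=4): μ^(1)=47; μ^(2)=35; μ^(3)=-1; μ^(4)=-73

((1, 0, 0, 0, 0); (0, 0, 0, 0, 3); (1, 1, 0, 4, 0); (0, 0, 2, 0, 0))


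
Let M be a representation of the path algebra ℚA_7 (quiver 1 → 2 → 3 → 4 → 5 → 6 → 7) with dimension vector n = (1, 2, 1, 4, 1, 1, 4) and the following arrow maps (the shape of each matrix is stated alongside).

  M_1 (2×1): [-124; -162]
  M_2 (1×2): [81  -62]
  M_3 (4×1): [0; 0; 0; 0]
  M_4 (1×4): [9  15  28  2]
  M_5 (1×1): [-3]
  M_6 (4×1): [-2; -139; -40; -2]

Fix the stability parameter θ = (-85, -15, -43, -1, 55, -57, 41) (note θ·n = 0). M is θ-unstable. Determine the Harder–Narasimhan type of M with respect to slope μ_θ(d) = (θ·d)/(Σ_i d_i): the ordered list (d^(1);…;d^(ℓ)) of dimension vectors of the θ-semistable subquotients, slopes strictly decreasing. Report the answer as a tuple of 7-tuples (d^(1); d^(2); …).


Via rank(M_{q-1}∘⋯∘M_p): M ≅ I[1,2], I[2,3], I[4,4]^3, I[4,7], I[7,7]^3.
μ_θ-semistable layers: μ^(1)=41; μ^(2)=-1; μ^(3)=-15; μ^(4)=-29; μ^(5)=-85

((0, 0, 0, 0, 0, 0, 4); (0, 0, 0, 4, 1, 1, 0); (0, 1, 0, 0, 0, 0, 0); (0, 1, 1, 0, 0, 0, 0); (1, 0, 0, 0, 0, 0, 0))


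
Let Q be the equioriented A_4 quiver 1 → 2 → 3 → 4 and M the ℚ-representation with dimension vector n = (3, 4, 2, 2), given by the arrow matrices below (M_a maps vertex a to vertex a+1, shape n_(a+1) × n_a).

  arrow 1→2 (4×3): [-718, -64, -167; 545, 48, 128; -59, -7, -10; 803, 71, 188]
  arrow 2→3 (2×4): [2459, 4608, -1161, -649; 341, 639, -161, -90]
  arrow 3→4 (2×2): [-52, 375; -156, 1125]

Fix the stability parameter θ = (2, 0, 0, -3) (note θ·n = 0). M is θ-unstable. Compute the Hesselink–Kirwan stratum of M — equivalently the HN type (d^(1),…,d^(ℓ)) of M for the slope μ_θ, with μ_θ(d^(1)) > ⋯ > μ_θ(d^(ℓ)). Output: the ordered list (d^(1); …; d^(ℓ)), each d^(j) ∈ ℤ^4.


Interval decomposition of M: I[1,2], I[1,3], I[1,4], I[2,2], I[4,4].
HN type (ℓ=5): μ^(1)=1; μ^(2)=2/3; μ^(3)=0; μ^(4)=-1/4; μ^(5)=-3

((1, 1, 0, 0); (1, 1, 1, 0); (0, 1, 0, 0); (1, 1, 1, 1); (0, 0, 0, 1))


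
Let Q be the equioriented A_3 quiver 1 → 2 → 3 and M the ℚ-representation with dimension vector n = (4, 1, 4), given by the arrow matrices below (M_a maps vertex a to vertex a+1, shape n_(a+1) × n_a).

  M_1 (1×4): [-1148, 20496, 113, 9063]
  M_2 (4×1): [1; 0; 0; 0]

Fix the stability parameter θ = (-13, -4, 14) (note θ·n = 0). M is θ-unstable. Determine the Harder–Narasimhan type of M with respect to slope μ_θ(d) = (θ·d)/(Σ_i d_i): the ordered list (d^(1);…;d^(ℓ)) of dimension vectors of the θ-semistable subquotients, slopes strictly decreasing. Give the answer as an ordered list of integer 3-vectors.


Barcode: M ≅ I[1,1]^3, I[1,3], I[3,3]^3. HN layers by μ_θ (3 steps, strictly decreasing):
  μ^(1)=14; μ^(2)=-4; μ^(3)=-13

((0, 0, 4); (0, 1, 0); (4, 0, 0))


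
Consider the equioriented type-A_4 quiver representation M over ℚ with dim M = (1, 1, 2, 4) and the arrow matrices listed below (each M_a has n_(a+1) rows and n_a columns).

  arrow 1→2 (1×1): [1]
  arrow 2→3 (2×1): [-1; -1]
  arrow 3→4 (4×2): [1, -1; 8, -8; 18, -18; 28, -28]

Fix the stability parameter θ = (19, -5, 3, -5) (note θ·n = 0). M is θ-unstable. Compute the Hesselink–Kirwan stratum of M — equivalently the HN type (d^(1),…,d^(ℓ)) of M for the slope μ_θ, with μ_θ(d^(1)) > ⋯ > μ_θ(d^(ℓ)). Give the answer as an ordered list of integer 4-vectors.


Interval decomposition of M: I[1,3], I[3,4], I[4,4]^3.
HN type (ℓ=3): μ^(1)=17/3; μ^(2)=-1; μ^(3)=-5

((1, 1, 1, 0); (0, 0, 1, 1); (0, 0, 0, 3))


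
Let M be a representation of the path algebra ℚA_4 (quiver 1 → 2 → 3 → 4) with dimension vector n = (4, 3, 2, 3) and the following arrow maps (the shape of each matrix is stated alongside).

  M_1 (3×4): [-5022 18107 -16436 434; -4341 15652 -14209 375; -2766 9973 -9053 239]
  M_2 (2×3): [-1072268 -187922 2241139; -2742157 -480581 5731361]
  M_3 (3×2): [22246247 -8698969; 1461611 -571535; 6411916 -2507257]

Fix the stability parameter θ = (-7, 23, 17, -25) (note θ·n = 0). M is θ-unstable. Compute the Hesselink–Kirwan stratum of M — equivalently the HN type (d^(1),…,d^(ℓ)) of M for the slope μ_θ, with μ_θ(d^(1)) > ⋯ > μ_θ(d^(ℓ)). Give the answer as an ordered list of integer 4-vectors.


Via rank(M_{q-1}∘⋯∘M_p): M ≅ I[1,1], I[1,2], I[1,4]^2, I[4,4].
μ_θ-semistable layers: μ^(1)=23; μ^(2)=5; μ^(3)=-7; μ^(4)=-25

((0, 1, 0, 0); (0, 2, 2, 2); (4, 0, 0, 0); (0, 0, 0, 1))


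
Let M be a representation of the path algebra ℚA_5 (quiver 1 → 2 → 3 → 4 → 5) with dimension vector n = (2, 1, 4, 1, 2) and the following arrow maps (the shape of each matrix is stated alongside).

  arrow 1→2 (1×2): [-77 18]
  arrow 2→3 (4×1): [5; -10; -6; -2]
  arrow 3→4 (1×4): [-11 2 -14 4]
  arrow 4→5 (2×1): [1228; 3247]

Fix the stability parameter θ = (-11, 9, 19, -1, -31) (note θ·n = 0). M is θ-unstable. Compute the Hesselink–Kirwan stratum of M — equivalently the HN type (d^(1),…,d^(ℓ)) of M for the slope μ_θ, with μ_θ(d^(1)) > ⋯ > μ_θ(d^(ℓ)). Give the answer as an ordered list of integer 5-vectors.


Via rank(M_{q-1}∘⋯∘M_p): M ≅ I[1,1], I[1,5], I[3,3]^3, I[5,5].
μ_θ-semistable layers: μ^(1)=19; μ^(2)=-1; μ^(3)=-11; μ^(4)=-31

((0, 0, 3, 0, 0); (0, 1, 1, 1, 1); (2, 0, 0, 0, 0); (0, 0, 0, 0, 1))


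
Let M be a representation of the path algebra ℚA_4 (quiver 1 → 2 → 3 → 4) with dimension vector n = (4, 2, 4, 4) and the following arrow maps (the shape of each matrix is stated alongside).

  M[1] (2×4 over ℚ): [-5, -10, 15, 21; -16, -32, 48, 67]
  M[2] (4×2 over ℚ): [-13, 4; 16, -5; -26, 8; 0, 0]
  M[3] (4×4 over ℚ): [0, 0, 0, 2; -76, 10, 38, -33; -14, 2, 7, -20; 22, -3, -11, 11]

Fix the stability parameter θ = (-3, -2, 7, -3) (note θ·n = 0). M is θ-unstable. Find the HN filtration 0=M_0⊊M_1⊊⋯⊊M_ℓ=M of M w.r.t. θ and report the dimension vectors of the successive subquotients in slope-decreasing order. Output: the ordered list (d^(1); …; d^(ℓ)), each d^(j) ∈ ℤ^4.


Interval decomposition of M: I[1,1]^2, I[1,3], I[1,4], I[3,4]^2, I[4,4].
HN type (ℓ=4): μ^(1)=7; μ^(2)=2; μ^(3)=-2; μ^(4)=-3

((0, 0, 1, 0); (0, 0, 3, 3); (0, 2, 0, 0); (4, 0, 0, 1))


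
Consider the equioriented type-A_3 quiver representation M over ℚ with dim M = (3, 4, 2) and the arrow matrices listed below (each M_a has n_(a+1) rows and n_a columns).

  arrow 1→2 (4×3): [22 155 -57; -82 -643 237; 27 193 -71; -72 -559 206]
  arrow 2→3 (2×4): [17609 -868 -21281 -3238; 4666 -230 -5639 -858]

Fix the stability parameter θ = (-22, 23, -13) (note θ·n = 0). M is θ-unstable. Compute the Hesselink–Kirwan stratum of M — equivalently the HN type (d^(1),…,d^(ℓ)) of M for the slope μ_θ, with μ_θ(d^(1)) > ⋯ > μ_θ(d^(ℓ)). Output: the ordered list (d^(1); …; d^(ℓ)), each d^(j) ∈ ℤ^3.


Via rank(M_{q-1}∘⋯∘M_p): M ≅ I[1,2], I[1,3]^2, I[2,2].
μ_θ-semistable layers: μ^(1)=23; μ^(2)=5; μ^(3)=-22

((0, 2, 0); (0, 2, 2); (3, 0, 0))


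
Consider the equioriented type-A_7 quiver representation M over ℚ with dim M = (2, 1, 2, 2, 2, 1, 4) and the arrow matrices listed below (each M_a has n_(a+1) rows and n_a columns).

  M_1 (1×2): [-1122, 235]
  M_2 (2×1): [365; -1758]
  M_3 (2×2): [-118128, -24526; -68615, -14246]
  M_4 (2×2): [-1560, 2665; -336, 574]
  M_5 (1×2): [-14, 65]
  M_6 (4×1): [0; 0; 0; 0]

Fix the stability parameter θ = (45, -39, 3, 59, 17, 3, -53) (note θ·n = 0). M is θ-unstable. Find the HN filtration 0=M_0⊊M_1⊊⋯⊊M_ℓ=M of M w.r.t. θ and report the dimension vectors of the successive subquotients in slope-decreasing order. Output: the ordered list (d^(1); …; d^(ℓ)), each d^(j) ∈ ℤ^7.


Via rank(M_{q-1}∘⋯∘M_p): M ≅ I[1,1], I[1,5], I[3,4], I[5,6], I[7,7]^4.
μ_θ-semistable layers: μ^(1)=59; μ^(2)=45; μ^(3)=38; μ^(4)=10; μ^(5)=3; μ^(6)=-53

((0, 0, 0, 1, 0, 0, 0); (1, 0, 0, 0, 0, 0, 0); (0, 0, 0, 1, 1, 0, 0); (0, 0, 0, 0, 1, 1, 0); (1, 1, 2, 0, 0, 0, 0); (0, 0, 0, 0, 0, 0, 4))


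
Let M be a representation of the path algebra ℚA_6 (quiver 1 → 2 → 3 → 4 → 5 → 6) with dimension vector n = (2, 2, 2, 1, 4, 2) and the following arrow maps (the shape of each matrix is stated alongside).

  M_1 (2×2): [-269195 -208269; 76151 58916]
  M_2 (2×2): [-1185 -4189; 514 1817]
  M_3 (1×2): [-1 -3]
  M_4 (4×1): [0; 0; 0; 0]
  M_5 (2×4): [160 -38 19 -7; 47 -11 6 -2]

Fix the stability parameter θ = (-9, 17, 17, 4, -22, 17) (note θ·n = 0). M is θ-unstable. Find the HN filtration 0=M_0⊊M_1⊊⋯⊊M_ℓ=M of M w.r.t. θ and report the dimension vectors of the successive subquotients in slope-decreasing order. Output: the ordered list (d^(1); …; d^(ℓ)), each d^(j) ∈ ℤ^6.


Interval decomposition of M: I[1,3], I[1,4], I[5,5]^2, I[5,6]^2.
HN type (ℓ=4): μ^(1)=17; μ^(2)=38/3; μ^(3)=-9; μ^(4)=-22

((0, 1, 1, 0, 0, 2); (0, 1, 1, 1, 0, 0); (2, 0, 0, 0, 0, 0); (0, 0, 0, 0, 4, 0))


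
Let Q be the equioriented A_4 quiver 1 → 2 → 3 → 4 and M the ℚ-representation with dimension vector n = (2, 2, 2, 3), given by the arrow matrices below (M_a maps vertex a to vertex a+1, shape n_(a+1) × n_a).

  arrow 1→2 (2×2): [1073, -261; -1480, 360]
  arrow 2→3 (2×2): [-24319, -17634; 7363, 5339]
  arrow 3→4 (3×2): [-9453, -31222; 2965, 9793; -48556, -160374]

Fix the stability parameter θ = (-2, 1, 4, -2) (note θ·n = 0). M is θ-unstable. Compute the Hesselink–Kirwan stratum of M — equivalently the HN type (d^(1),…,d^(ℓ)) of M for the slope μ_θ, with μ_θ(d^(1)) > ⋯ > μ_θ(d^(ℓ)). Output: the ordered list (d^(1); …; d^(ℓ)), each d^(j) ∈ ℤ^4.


Interval decomposition of M: I[1,1], I[1,4], I[2,4], I[4,4].
HN type (ℓ=2): μ^(1)=1; μ^(2)=-2

((0, 2, 2, 2); (2, 0, 0, 1))


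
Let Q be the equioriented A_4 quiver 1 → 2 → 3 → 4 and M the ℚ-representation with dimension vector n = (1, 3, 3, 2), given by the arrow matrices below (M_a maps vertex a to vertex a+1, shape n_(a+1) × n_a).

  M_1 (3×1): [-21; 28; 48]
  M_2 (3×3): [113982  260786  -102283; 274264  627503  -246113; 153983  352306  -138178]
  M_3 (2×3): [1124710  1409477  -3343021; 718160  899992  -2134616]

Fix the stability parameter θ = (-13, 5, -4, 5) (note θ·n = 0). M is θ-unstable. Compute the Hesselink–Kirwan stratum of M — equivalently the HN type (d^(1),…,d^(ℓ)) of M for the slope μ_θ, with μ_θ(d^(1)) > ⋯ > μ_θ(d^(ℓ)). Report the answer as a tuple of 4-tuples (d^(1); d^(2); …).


Interval decomposition of M: I[1,4], I[2,3]^2, I[4,4].
HN type (ℓ=3): μ^(1)=5; μ^(2)=1/2; μ^(3)=-13

((0, 0, 0, 2); (0, 3, 3, 0); (1, 0, 0, 0))


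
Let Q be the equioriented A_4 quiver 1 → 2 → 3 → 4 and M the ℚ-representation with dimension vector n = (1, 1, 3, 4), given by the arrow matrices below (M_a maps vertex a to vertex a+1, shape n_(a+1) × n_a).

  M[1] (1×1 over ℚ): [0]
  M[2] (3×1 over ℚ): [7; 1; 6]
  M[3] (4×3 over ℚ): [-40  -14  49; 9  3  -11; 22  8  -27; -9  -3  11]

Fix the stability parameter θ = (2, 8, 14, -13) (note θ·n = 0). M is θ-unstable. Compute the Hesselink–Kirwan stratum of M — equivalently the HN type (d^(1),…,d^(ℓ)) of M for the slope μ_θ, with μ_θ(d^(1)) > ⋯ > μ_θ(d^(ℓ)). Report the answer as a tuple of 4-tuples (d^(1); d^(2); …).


Via rank(M_{q-1}∘⋯∘M_p): M ≅ I[1,1], I[2,3], I[3,4]^2, I[4,4]^2.
μ_θ-semistable layers: μ^(1)=14; μ^(2)=8; μ^(3)=2; μ^(4)=1/2; μ^(5)=-13

((0, 0, 1, 0); (0, 1, 0, 0); (1, 0, 0, 0); (0, 0, 2, 2); (0, 0, 0, 2))


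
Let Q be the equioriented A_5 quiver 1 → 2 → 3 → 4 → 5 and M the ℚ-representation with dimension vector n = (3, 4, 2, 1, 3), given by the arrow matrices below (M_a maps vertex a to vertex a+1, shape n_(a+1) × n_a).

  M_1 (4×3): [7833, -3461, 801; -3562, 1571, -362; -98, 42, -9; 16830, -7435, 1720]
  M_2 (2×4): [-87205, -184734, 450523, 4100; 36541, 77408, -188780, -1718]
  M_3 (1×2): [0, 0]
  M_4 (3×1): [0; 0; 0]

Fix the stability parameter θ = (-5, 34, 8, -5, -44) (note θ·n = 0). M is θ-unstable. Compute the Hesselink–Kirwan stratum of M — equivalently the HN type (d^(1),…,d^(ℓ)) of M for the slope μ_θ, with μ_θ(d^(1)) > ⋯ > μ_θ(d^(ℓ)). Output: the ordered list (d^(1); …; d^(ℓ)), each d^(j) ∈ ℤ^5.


Barcode: M ≅ I[1,2], I[1,3]^2, I[2,2], I[4,4], I[5,5]^3. HN layers by μ_θ (4 steps, strictly decreasing):
  μ^(1)=34; μ^(2)=21; μ^(3)=-5; μ^(4)=-44

((0, 2, 0, 0, 0); (0, 2, 2, 0, 0); (3, 0, 0, 1, 0); (0, 0, 0, 0, 3))
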